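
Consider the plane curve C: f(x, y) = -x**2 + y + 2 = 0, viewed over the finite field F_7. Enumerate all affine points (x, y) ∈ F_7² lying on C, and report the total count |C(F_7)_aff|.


Affine F_7-points: {(0, 5), (1, 6), (2, 2), (3, 0), (4, 0), (5, 2), (6, 6)}; count = 7.

For each of the 49 pairs (x, y) ∈ F_7², evaluate f(x, y) mod 7. Record the zeros.
  x = 0: [0↦2, 1↦3, 2↦4, 3↦5, 4↦6, 5↦0, 6↦1]  zeros at y ∈ {5}
  x = 1: [0↦1, 1↦2, 2↦3, 3↦4, 4↦5, 5↦6, 6↦0]  zeros at y ∈ {6}
  x = 2: [0↦5, 1↦6, 2↦0, 3↦1, 4↦2, 5↦3, 6↦4]  zeros at y ∈ {2}
  x = 3: [0↦0, 1↦1, 2↦2, 3↦3, 4↦4, 5↦5, 6↦6]  zeros at y ∈ {0}
  x = 4: [0↦0, 1↦1, 2↦2, 3↦3, 4↦4, 5↦5, 6↦6]  zeros at y ∈ {0}
  x = 5: [0↦5, 1↦6, 2↦0, 3↦1, 4↦2, 5↦3, 6↦4]  zeros at y ∈ {2}
  x = 6: [0↦1, 1↦2, 2↦3, 3↦4, 4↦5, 5↦6, 6↦0]  zeros at y ∈ {6}
Collecting zeros: affine points = {(0, 5), (1, 6), (2, 2), (3, 0), (4, 0), (5, 2), (6, 6)}.
Total count |C(F_7)_aff| = 7.


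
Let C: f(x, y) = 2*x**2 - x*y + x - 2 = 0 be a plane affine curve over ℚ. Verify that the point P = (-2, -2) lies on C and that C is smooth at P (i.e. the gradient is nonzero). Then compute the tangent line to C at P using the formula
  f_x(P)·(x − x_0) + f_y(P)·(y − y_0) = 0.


Tangent line at P: -5*x + 2*y - 6 = 0.

Step 1: f(-2, -2) = 0, so P lies on C.
Step 2: partial derivatives
  f_x(x, y) = 4*x - y + 1, f_y(x, y) = -x.
  f_x(P) = -5, f_y(P) = 2 (gradient nonzero, so P is smooth).
Step 3: tangent line at P: -5·(x − -2) + 2·(y − -2) = 0.
Expanding: -5*x + 2*y - 6 = 0.


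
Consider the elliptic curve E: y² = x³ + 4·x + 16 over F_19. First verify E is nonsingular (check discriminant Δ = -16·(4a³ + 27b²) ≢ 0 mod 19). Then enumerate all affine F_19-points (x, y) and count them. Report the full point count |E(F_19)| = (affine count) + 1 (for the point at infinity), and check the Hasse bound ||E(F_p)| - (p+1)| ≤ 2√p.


Affine points = {(0, 4), (0, 15), (3, 6), (3, 13), (4, 1), (4, 18), (5, 3), (5, 16), (6, 3), (6, 16), (7, 8), (7, 11), (8, 3), (8, 16), (10, 7), (10, 12), (11, 2), (11, 17), (12, 5), (12, 14), (13, 2), (13, 17), (14, 2), (14, 17), (17, 0), (18, 7), (18, 12)}; affine count = 27; |E(F_19)| = 28.

Discriminant check: Δ ∝ 4a³ + 27b² = 4·4³ + 27·16² = 4·64 + 27·256 ≡ 5 (mod 19). Nonzero ⇒ E is nonsingular.
For each x ∈ F_19, compute rhs = x³ + 4·x + 16 mod 19, then count y ∈ F_19 with y² ≡ rhs.
  x = 0: rhs = 16, matching y values: 4, 15 (2 points).
  x = 1: rhs = 2, matching y values: none (0 points).
  x = 2: rhs = 13, matching y values: none (0 points).
  x = 3: rhs = 17, matching y values: 6, 13 (2 points).
  x = 4: rhs = 1, matching y values: 1, 18 (2 points).
  x = 5: rhs = 9, matching y values: 3, 16 (2 points).
  x = 6: rhs = 9, matching y values: 3, 16 (2 points).
  x = 7: rhs = 7, matching y values: 8, 11 (2 points).
  x = 8: rhs = 9, matching y values: 3, 16 (2 points).
  x = 9: rhs = 2, matching y values: none (0 points).
  x = 10: rhs = 11, matching y values: 7, 12 (2 points).
  x = 11: rhs = 4, matching y values: 2, 17 (2 points).
  x = 12: rhs = 6, matching y values: 5, 14 (2 points).
  x = 13: rhs = 4, matching y values: 2, 17 (2 points).
  x = 14: rhs = 4, matching y values: 2, 17 (2 points).
  x = 15: rhs = 12, matching y values: none (0 points).
  x = 16: rhs = 15, matching y values: none (0 points).
  x = 17: rhs = 0, matching y values: 0 (1 points).
  x = 18: rhs = 11, matching y values: 7, 12 (2 points).
Total affine count: 27.
Full point count |E(F_19)| = 27 + 1 = 28.
Hasse bound: |28 − (19+1)| = |8| = 8 ≤ 2√19 ≈ 8.7178 ✓.


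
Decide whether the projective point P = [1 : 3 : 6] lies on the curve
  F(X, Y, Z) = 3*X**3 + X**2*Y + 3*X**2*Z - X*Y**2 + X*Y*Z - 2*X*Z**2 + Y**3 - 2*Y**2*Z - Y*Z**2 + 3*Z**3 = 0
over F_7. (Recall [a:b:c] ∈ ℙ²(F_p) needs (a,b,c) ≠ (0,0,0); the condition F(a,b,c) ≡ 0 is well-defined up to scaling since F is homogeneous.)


F(1,3,6) ≡ 0 (mod 7); P is on the curve.

Evaluate F(1, 3, 6) term-by-term (mod 7).
  3*X**3 ↦ 3·1·1·1 = 3
  X**2*Y ↦ 1·1·3·1 = 3
  3*X**2*Z ↦ 3·1·1·6 = 18
  -X*Y**2 ↦ -1·1·9·1 = -9
  X*Y*Z ↦ 1·1·3·6 = 18
  -2*X*Z**2 ↦ -2·1·1·36 = -72
  Y**3 ↦ 1·1·27·1 = 27
  -2*Y**2*Z ↦ -2·1·9·6 = -108
  -Y*Z**2 ↦ -1·1·3·36 = -108
  3*Z**3 ↦ 3·1·1·216 = 648
Sum: F(1, 3, 6) = (3) + (3) + (18) + (-9) + (18) + (-72) + (27) + (-108) + (-108) + (648) = 420.
Reducing mod 7: 420 ≡ 0 (mod 7).
Since F(a, b, c) ≡ 0 (mod 7), P lies on the curve.


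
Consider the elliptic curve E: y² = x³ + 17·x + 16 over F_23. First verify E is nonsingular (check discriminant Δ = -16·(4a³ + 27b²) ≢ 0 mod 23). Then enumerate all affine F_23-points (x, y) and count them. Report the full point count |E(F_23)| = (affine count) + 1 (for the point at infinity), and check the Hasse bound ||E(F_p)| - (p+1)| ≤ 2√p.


Affine points = {(0, 4), (0, 19), (2, 9), (2, 14), (3, 5), (3, 18), (6, 9), (6, 14), (7, 8), (7, 15), (9, 1), (9, 22), (10, 6), (10, 17), (11, 4), (11, 19), (12, 4), (12, 19), (14, 10), (14, 13), (15, 9), (15, 14), (18, 6), (18, 17)}; affine count = 24; |E(F_23)| = 25.

Discriminant check: Δ ∝ 4a³ + 27b² = 4·17³ + 27·16² = 4·4913 + 27·256 ≡ 22 (mod 23). Nonzero ⇒ E is nonsingular.
For each x ∈ F_23, compute rhs = x³ + 17·x + 16 mod 23, then count y ∈ F_23 with y² ≡ rhs.
  x = 0: rhs = 16, matching y values: 4, 19 (2 points).
  x = 1: rhs = 11, matching y values: none (0 points).
  x = 2: rhs = 12, matching y values: 9, 14 (2 points).
  x = 3: rhs = 2, matching y values: 5, 18 (2 points).
  x = 4: rhs = 10, matching y values: none (0 points).
  x = 5: rhs = 19, matching y values: none (0 points).
  x = 6: rhs = 12, matching y values: 9, 14 (2 points).
  x = 7: rhs = 18, matching y values: 8, 15 (2 points).
  x = 8: rhs = 20, matching y values: none (0 points).
  x = 9: rhs = 1, matching y values: 1, 22 (2 points).
  x = 10: rhs = 13, matching y values: 6, 17 (2 points).
  x = 11: rhs = 16, matching y values: 4, 19 (2 points).
  x = 12: rhs = 16, matching y values: 4, 19 (2 points).
  x = 13: rhs = 19, matching y values: none (0 points).
  x = 14: rhs = 8, matching y values: 10, 13 (2 points).
  x = 15: rhs = 12, matching y values: 9, 14 (2 points).
  x = 16: rhs = 14, matching y values: none (0 points).
  x = 17: rhs = 20, matching y values: none (0 points).
  x = 18: rhs = 13, matching y values: 6, 17 (2 points).
  x = 19: rhs = 22, matching y values: none (0 points).
  x = 20: rhs = 7, matching y values: none (0 points).
  x = 21: rhs = 20, matching y values: none (0 points).
  x = 22: rhs = 21, matching y values: none (0 points).
Total affine count: 24.
Full point count |E(F_23)| = 24 + 1 = 25.
Hasse bound: |25 − (23+1)| = |1| = 1 ≤ 2√23 ≈ 9.5917 ✓.


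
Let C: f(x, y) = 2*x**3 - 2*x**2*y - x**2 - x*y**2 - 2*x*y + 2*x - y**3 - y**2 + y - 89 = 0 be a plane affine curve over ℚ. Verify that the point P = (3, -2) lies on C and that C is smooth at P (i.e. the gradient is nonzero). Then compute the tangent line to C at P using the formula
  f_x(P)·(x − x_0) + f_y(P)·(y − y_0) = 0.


Tangent line at P: 74*x - 19*y - 260 = 0.

Step 1: f(3, -2) = 0, so P lies on C.
Step 2: partial derivatives
  f_x(x, y) = 6*x**2 - 4*x*y - 2*x - y**2 - 2*y + 2, f_y(x, y) = -2*x**2 - 2*x*y - 2*x - 3*y**2 - 2*y + 1.
  f_x(P) = 74, f_y(P) = -19 (gradient nonzero, so P is smooth).
Step 3: tangent line at P: 74·(x − 3) + -19·(y − -2) = 0.
Expanding: 74*x - 19*y - 260 = 0.


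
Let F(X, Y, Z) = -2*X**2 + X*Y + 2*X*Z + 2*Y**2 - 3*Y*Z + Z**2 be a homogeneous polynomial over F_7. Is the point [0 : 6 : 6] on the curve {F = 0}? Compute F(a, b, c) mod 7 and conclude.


F(0,6,6) ≡ 0 (mod 7); P is on the curve.

Evaluate F(0, 6, 6) term-by-term (mod 7).
  -2*X**2 ↦ -2·0·1·1 = 0
  X*Y ↦ 1·0·6·1 = 0
  2*X*Z ↦ 2·0·1·6 = 0
  2*Y**2 ↦ 2·1·36·1 = 72
  -3*Y*Z ↦ -3·1·6·6 = -108
  Z**2 ↦ 1·1·1·36 = 36
Sum: F(0, 6, 6) = (0) + (0) + (0) + (72) + (-108) + (36) = 0.
Reducing mod 7: 0 ≡ 0 (mod 7).
Since F(a, b, c) ≡ 0 (mod 7), P lies on the curve.


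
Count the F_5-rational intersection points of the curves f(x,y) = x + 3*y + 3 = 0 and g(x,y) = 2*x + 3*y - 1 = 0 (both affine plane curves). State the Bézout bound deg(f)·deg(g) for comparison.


Common zeros: {(4, 1)}; count = 1; Bézout bound = 1.

deg(f) = 1, deg(g) = 1, so Bézout bound = 1.
Scan x ∈ F_5. For each x, list the y ∈ F_5 with f(x, y) ≡ 0 and those with g(x, y) ≡ 0 (mod 5); the common zeros in that column are the intersection.
  x = 0: f ≡ 0 at y ∈ {4}; g ≡ 0 at y ∈ {2}; common: ∅.
  x = 1: f ≡ 0 at y ∈ {2}; g ≡ 0 at y ∈ {3}; common: ∅.
  x = 2: f ≡ 0 at y ∈ {0}; g ≡ 0 at y ∈ {4}; common: ∅.
  x = 3: f ≡ 0 at y ∈ {3}; g ≡ 0 at y ∈ {0}; common: ∅.
  x = 4: f ≡ 0 at y ∈ {1}; g ≡ 0 at y ∈ {1}; common: {1}.
Collecting: common zeros = {(4, 1)}, so the count is 1.
Comparison with the Bézout bound: 1 ≤ 1 = deg(f)·deg(g), as expected for curves with no common component (the bound is attained).


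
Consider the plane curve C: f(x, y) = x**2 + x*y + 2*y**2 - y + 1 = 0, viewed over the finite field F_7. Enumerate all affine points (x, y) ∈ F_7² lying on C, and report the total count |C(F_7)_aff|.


Affine F_7-points: {(0, 2), (3, 1), (3, 5), (5, 2), (5, 3), (6, 3), (6, 5)}; count = 7.

For each of the 49 pairs (x, y) ∈ F_7², evaluate f(x, y) mod 7. Record the zeros.
  x = 0: [0↦1, 1↦2, 2↦0, 3↦2, 4↦1, 5↦4, 6↦4]  zeros at y ∈ {2}
  x = 1: [0↦2, 1↦4, 2↦3, 3↦6, 4↦6, 5↦3, 6↦4]  zeros at y ∈ ∅
  x = 2: [0↦5, 1↦1, 2↦1, 3↦5, 4↦6, 5↦4, 6↦6]  zeros at y ∈ ∅
  x = 3: [0↦3, 1↦0, 2↦1, 3↦6, 4↦1, 5↦0, 6↦3]  zeros at y ∈ {1, 5}
  x = 4: [0↦3, 1↦1, 2↦3, 3↦2, 4↦5, 5↦5, 6↦2]  zeros at y ∈ ∅
  x = 5: [0↦5, 1↦4, 2↦0, 3↦0, 4↦4, 5↦5, 6↦3]  zeros at y ∈ {2, 3}
  x = 6: [0↦2, 1↦2, 2↦6, 3↦0, 4↦5, 5↦0, 6↦6]  zeros at y ∈ {3, 5}
Collecting zeros: affine points = {(0, 2), (3, 1), (3, 5), (5, 2), (5, 3), (6, 3), (6, 5)}.
Total count |C(F_7)_aff| = 7.


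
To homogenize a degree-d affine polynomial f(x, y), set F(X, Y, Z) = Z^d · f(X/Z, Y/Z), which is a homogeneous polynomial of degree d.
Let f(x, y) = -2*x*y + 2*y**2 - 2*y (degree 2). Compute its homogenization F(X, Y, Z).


F(X, Y, Z) = -2*X*Y + 2*Y**2 - 2*Y*Z

deg(f) = 2.
Substitute x = X/Z, y = Y/Z into f, then multiply by Z^2.
  monomial -2·x^1·y^1 ↦ -2·X^1·Y^1·Z^0.
  monomial 2·x^0·y^2 ↦ 2·X^0·Y^2·Z^0.
  monomial -2·x^0·y^1 ↦ -2·X^0·Y^1·Z^1.
Collecting: F(X, Y, Z) = -2*X*Y + 2*Y**2 - 2*Y*Z.


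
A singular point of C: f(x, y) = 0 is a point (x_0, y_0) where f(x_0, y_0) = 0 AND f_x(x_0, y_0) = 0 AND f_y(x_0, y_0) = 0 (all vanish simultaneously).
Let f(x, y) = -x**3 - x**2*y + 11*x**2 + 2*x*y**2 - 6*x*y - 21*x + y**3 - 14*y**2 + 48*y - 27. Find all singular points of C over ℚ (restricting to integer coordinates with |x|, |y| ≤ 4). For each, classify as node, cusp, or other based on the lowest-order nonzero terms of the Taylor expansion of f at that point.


Singular points: {(3, 3)}; classification: node.

Compute partial derivatives:
  f_x = -3*x**2 - 2*x*y + 22*x + 2*y**2 - 6*y - 21.
  f_y = -x**2 + 4*x*y - 6*x + 3*y**2 - 28*y + 48.
Scan x_0 ∈ {−4, ..., 4}. For each x_0, f_y(x_0, y) is a polynomial in y; find its integer roots y ∈ {−4, ..., 4}, then test f_x and f at those candidates.
  x = -4: f_y(-4, y) = 3*y**2 - 44*y + 56; no integer root y with |y| ≤ 4.
  x = -3: f_y(-3, y) = 3*y**2 - 40*y + 57; no integer root y with |y| ≤ 4.
  x = -2: f_y(-2, y) = 3*y**2 - 36*y + 56; no integer root y with |y| ≤ 4.
  x = -1: f_y(-1, y) = 3*y**2 - 32*y + 53; no integer root y with |y| ≤ 4.
  x = 0: f_y(0, y) = 3*y**2 - 28*y + 48; no integer root y with |y| ≤ 4.
  x = 1: f_y(1, y) = 3*y**2 - 24*y + 41; no integer root y with |y| ≤ 4.
  x = 2: f_y(2, y) = 3*y**2 - 20*y + 32; vanishes at y ∈ {4}. (2, 4): f_x = 3 ≠ 0.
  x = 3: f_y(3, y) = 3*y**2 - 16*y + 21; vanishes at y ∈ {3}. (3, 3): f_x = 0, f = 0 — SINGULAR.
  x = 4: f_y(4, y) = 3*y**2 - 12*y + 8; no integer root y with |y| ≤ 4.
Only singular point on the grid: (3, 3).
Classify: substitute x = 3 + u, y = 3 + v and expand: f = -u**3 - u**2*v - u**2 + 2*u*v**2 + v**3 + v**2.
No constant or linear terms (consistent with a singular point). Quadratic part: -u**2 + v**2. Cubic part: -u**3 - u**2*v + 2*u*v**2 + v**3.
The quadratic part v**2 - u**2 = (v − u)(v + u) splits into two distinct linear factors, so there are two distinct tangent lines y − 3 = ±(x − 3) — this is a node (ordinary double point).
Classification: node.


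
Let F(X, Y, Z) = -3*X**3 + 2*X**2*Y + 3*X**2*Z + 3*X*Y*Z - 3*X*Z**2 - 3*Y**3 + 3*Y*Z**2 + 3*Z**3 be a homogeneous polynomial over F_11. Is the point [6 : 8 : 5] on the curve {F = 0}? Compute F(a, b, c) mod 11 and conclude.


F(6,8,5) ≡ 1 (mod 11); P is NOT on the curve.

Evaluate F(6, 8, 5) term-by-term (mod 11).
  -3*X**3 ↦ -3·216·1·1 = -648
  2*X**2*Y ↦ 2·36·8·1 = 576
  3*X**2*Z ↦ 3·36·1·5 = 540
  3*X*Y*Z ↦ 3·6·8·5 = 720
  -3*X*Z**2 ↦ -3·6·1·25 = -450
  -3*Y**3 ↦ -3·1·512·1 = -1536
  3*Y*Z**2 ↦ 3·1·8·25 = 600
  3*Z**3 ↦ 3·1·1·125 = 375
Sum: F(6, 8, 5) = (-648) + (576) + (540) + (720) + (-450) + (-1536) + (600) + (375) = 177.
Reducing mod 11: 177 ≡ 1 (mod 11).
Since F(a, b, c) ≡ 1 ≠ 0 (mod 11), P does NOT lie on the curve.


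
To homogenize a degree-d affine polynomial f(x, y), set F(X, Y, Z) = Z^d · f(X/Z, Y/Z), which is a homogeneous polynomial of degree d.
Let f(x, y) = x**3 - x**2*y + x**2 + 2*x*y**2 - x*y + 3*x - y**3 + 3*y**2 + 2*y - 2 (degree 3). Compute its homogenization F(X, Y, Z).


F(X, Y, Z) = X**3 - X**2*Y + X**2*Z + 2*X*Y**2 - X*Y*Z + 3*X*Z**2 - Y**3 + 3*Y**2*Z + 2*Y*Z**2 - 2*Z**3

deg(f) = 3.
Substitute x = X/Z, y = Y/Z into f, then multiply by Z^3.
  monomial 1·x^3·y^0 ↦ 1·X^3·Y^0·Z^0.
  monomial -1·x^2·y^1 ↦ -1·X^2·Y^1·Z^0.
  monomial 1·x^2·y^0 ↦ 1·X^2·Y^0·Z^1.
  monomial 2·x^1·y^2 ↦ 2·X^1·Y^2·Z^0.
  monomial -1·x^1·y^1 ↦ -1·X^1·Y^1·Z^1.
  monomial 3·x^1·y^0 ↦ 3·X^1·Y^0·Z^2.
  monomial -1·x^0·y^3 ↦ -1·X^0·Y^3·Z^0.
  monomial 3·x^0·y^2 ↦ 3·X^0·Y^2·Z^1.
  monomial 2·x^0·y^1 ↦ 2·X^0·Y^1·Z^2.
  monomial -2·x^0·y^0 ↦ -2·X^0·Y^0·Z^3.
Collecting: F(X, Y, Z) = X**3 - X**2*Y + X**2*Z + 2*X*Y**2 - X*Y*Z + 3*X*Z**2 - Y**3 + 3*Y**2*Z + 2*Y*Z**2 - 2*Z**3.


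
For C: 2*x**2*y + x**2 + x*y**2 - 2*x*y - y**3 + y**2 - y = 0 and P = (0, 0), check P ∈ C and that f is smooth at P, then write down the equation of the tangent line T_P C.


Tangent line at P: -y = 0.

Step 1: f(0, 0) = 0, so P lies on C.
Step 2: partial derivatives
  f_x(x, y) = 4*x*y + 2*x + y**2 - 2*y, f_y(x, y) = 2*x**2 + 2*x*y - 2*x - 3*y**2 + 2*y - 1.
  f_x(P) = 0, f_y(P) = -1 (gradient nonzero, so P is smooth).
Step 3: tangent line at P: 0·(x − 0) + -1·(y − 0) = 0.
Expanding: -y = 0.


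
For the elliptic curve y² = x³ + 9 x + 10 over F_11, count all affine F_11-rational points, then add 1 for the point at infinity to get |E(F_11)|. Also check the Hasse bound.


Affine points = {(1, 3), (1, 8), (2, 5), (2, 6), (3, 3), (3, 8), (4, 0), (5, 2), (5, 9), (6, 4), (6, 7), (7, 3), (7, 8), (8, 0), (10, 0)}; affine count = 15; |E(F_11)| = 16.

Discriminant check: Δ ∝ 4a³ + 27b² = 4·9³ + 27·10² = 4·729 + 27·100 ≡ 6 (mod 11). Nonzero ⇒ E is nonsingular.
For each x ∈ F_11, compute rhs = x³ + 9·x + 10 mod 11, then count y ∈ F_11 with y² ≡ rhs.
  x = 0: rhs = 10, matching y values: none (0 points).
  x = 1: rhs = 9, matching y values: 3, 8 (2 points).
  x = 2: rhs = 3, matching y values: 5, 6 (2 points).
  x = 3: rhs = 9, matching y values: 3, 8 (2 points).
  x = 4: rhs = 0, matching y values: 0 (1 points).
  x = 5: rhs = 4, matching y values: 2, 9 (2 points).
  x = 6: rhs = 5, matching y values: 4, 7 (2 points).
  x = 7: rhs = 9, matching y values: 3, 8 (2 points).
  x = 8: rhs = 0, matching y values: 0 (1 points).
  x = 9: rhs = 6, matching y values: none (0 points).
  x = 10: rhs = 0, matching y values: 0 (1 points).
Total affine count: 15.
Full point count |E(F_11)| = 15 + 1 = 16.
Hasse bound: |16 − (11+1)| = |4| = 4 ≤ 2√11 ≈ 6.6332 ✓.


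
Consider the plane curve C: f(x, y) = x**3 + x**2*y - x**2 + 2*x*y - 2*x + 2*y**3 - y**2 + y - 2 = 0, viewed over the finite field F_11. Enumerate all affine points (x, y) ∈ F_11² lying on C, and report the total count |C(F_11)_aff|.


Affine F_11-points: {(0, 1), (1, 10), (3, 7), (5, 0), (6, 8), (7, 2), (9, 5), (10, 4), (10, 9)}; count = 9.

For each of the 121 pairs (x, y) ∈ F_11², evaluate f(x, y) mod 11. Record the zeros.
  x = 0: [0↦9, 1↦0, 2↦1, 3↦2, 4↦4, 5↦8, 6↦4, 7↦4, 8↦9, 9↦9, 10↦5]  zeros at y ∈ {1}
  x = 1: [0↦7, 1↦1, 2↦5, 3↦9, 4↦3, 5↦10, 6↦9, 7↦1, 8↦9, 9↦1, 10↦0]  zeros at y ∈ {10}
  x = 2: [0↦9, 1↦8, 2↦6, 3↦4, 4↦3, 5↦4, 6↦8, 7↦5, 8↦7, 9↦4, 10↦8]  zeros at y ∈ ∅
  x = 3: [0↦10, 1↦5, 2↦10, 3↦4, 4↦10, 5↦7, 6↦7, 7↦0, 8↦9, 9↦2, 10↦2]  zeros at y ∈ {7}
  x = 4: [0↦5, 1↦9, 2↦1, 3↦4, 4↦8, 5↦3, 6↦1, 7↦3, 8↦10, 9↦1, 10↦10]  zeros at y ∈ ∅
  x = 5: [0↦0, 1↦4, 2↦7, 3↦10, 4↦3, 5↦9, 6↦7, 7↦9, 8↦5, 9↦7, 10↦5]  zeros at y ∈ {0}
  x = 6: [0↦1, 1↦7, 2↦1, 3↦6, 4↦1, 5↦9, 6↦9, 7↦2, 8↦0, 9↦4, 10↦4]  zeros at y ∈ {8}
  x = 7: [0↦3, 1↦2, 2↦0, 3↦9, 4↦8, 5↦9, 6↦2, 7↦10, 8↦1, 9↦9, 10↦2]  zeros at y ∈ {2}
  x = 8: [0↦1, 1↦6, 2↦10, 3↦3, 4↦8, 5↦4, 6↦3, 7↦6, 8↦3, 9↦6, 10↦5]  zeros at y ∈ ∅
  x = 9: [0↦1, 1↦3, 2↦4, 3↦5, 4↦7, 5↦0, 6↦7, 7↦7, 8↦1, 9↦1, 10↦8]  zeros at y ∈ {5}
  x = 10: [0↦9, 1↦10, 2↦10, 3↦10, 4↦0, 5↦3, 6↦9, 7↦8, 8↦1, 9↦0, 10↦6]  zeros at y ∈ {4, 9}
Collecting zeros: affine points = {(0, 1), (1, 10), (3, 7), (5, 0), (6, 8), (7, 2), (9, 5), (10, 4), (10, 9)}.
Total count |C(F_11)_aff| = 9.


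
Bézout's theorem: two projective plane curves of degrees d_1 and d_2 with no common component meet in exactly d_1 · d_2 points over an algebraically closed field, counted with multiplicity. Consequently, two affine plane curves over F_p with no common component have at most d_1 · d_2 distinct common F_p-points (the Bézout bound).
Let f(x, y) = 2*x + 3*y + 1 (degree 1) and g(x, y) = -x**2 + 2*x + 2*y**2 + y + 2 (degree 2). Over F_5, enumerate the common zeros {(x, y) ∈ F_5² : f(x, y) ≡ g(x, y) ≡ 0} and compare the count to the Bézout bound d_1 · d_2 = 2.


Common zeros: ∅; count = 0; Bézout bound = 2.

deg(f) = 1, deg(g) = 2, so Bézout bound = 2.
Scan x ∈ F_5. For each x, list the y ∈ F_5 with f(x, y) ≡ 0 and those with g(x, y) ≡ 0 (mod 5); the common zeros in that column are the intersection.
  x = 0: f ≡ 0 at y ∈ {3}; g ≡ 0 at y ∈ {1}; common: ∅.
  x = 1: f ≡ 0 at y ∈ {4}; g ≡ 0 at y ∈ ∅; common: ∅.
  x = 2: f ≡ 0 at y ∈ {0}; g ≡ 0 at y ∈ {1}; common: ∅.
  x = 3: f ≡ 0 at y ∈ {1}; g ≡ 0 at y ∈ {3, 4}; common: ∅.
  x = 4: f ≡ 0 at y ∈ {2}; g ≡ 0 at y ∈ {3, 4}; common: ∅.
Collecting: common zeros = ∅, so the count is 0.
Comparison with the Bézout bound: 0 ≤ 2 = deg(f)·deg(g), as expected for curves with no common component (the affine F_5-count falls short of the bound because intersections may lie at infinity, over extension fields, or carry multiplicity).


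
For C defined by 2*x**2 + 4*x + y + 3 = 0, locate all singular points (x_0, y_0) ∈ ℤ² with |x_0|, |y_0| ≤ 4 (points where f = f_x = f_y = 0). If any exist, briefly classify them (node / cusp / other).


No singular points in the scanned grid; C is smooth there.

Compute partial derivatives:
  f_x = 4*x + 4.
  f_y = 1.
f_y = 1 is a nonzero constant, so f_y never vanishes: no point (x, y) can satisfy f = f_x = f_y = 0. In particular no (x, y) ∈ {−4, ..., 4}² is singular; the curve is smooth.


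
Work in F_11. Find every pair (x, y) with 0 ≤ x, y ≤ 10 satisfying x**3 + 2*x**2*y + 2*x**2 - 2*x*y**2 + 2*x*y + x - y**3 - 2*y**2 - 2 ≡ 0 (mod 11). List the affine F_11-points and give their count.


Affine F_11-points: {(1, 4), (4, 5), (5, 2), (5, 6), (6, 2), (7, 10), (8, 7), (10, 4)}; count = 8.

For each of the 121 pairs (x, y) ∈ F_11², evaluate f(x, y) mod 11. Record the zeros.
  x = 0: [0↦9, 1↦6, 2↦4, 3↦8, 4↦1, 5↦10, 6↦7, 7↦8, 8↦7, 9↦9, 10↦8]  zeros at y ∈ ∅
  x = 1: [0↦2, 1↦1, 2↦8, 3↦6, 4↦0, 5↦6, 6↦7, 7↦8, 8↦3, 9↦8, 10↦6]  zeros at y ∈ {4}
  x = 2: [0↦5, 1↦10, 2↦8, 3↦4, 4↦3, 5↦10, 6↦8, 7↦2, 8↦8, 9↦9, 10↦10]  zeros at y ∈ ∅
  x = 3: [0↦2, 1↦6, 2↦10, 3↦8, 4↦5, 5↦6, 6↦5, 7↦7, 8↦6, 9↦7, 10↦4]  zeros at y ∈ ∅
  x = 4: [0↦10, 1↦6, 2↦9, 3↦2, 4↦1, 5↦0, 6↦4, 7↦7, 8↦3, 9↦8, 10↦5]  zeros at y ∈ {5}
  x = 5: [0↦2, 1↦5, 2↦0, 3↦3, 4↦8, 5↦9, 6↦0, 7↦8, 8↦5, 9↦7, 10↦8]  zeros at y ∈ {2, 6}
  x = 6: [0↦6, 1↦9, 2↦0, 3↦6, 4↦10, 5↦6, 6↦10, 7↦5, 8↦7, 9↦10, 10↦8]  zeros at y ∈ {2}
  x = 7: [0↦6, 1↦2, 2↦4, 3↦6, 4↦2, 5↦8, 6↦7, 7↦4, 8↦4, 9↦1, 10↦0]  zeros at y ∈ {10}
  x = 8: [0↦8, 1↦1, 2↦7, 3↦9, 4↦1, 5↦10, 6↦8, 7↦0, 8↦2, 9↦8, 10↦1]  zeros at y ∈ {7}
  x = 9: [0↦7, 1↦1, 2↦4, 3↦10, 4↦2, 5↦7, 6↦8, 7↦10, 8↦7, 9↦4, 10↦6]  zeros at y ∈ ∅
  x = 10: [0↦9, 1↦8, 2↦1, 3↦4, 4↦0, 5↦5, 6↦2, 7↦7, 8↦3, 9↦6, 10↦10]  zeros at y ∈ {4}
Collecting zeros: affine points = {(1, 4), (4, 5), (5, 2), (5, 6), (6, 2), (7, 10), (8, 7), (10, 4)}.
Total count |C(F_11)_aff| = 8.


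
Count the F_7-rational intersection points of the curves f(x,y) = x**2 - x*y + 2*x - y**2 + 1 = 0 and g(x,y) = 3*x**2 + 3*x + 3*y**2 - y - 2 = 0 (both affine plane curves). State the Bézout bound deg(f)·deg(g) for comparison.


Common zeros: {(0, 1), (6, 1)}; count = 2; Bézout bound = 4.

deg(f) = 2, deg(g) = 2, so Bézout bound = 4.
Scan x ∈ F_7. For each x, list the y ∈ F_7 with f(x, y) ≡ 0 and those with g(x, y) ≡ 0 (mod 7); the common zeros in that column are the intersection.
  x = 0: f ≡ 0 at y ∈ {1, 6}; g ≡ 0 at y ∈ {1, 4}; common: {1}.
  x = 1: f ≡ 0 at y ∈ ∅; g ≡ 0 at y ∈ {2, 3}; common: ∅.
  x = 2: f ≡ 0 at y ∈ ∅; g ≡ 0 at y ∈ ∅; common: ∅.
  x = 3: f ≡ 0 at y ∈ ∅; g ≡ 0 at y ∈ ∅; common: ∅.
  x = 4: f ≡ 0 at y ∈ {4, 6}; g ≡ 0 at y ∈ ∅; common: ∅.
  x = 5: f ≡ 0 at y ∈ {4, 5}; g ≡ 0 at y ∈ {2, 3}; common: ∅.
  x = 6: f ≡ 0 at y ∈ {0, 1}; g ≡ 0 at y ∈ {1, 4}; common: {1}.
Collecting: common zeros = {(0, 1), (6, 1)}, so the count is 2.
Comparison with the Bézout bound: 2 ≤ 4 = deg(f)·deg(g), as expected for curves with no common component (the affine F_7-count falls short of the bound because intersections may lie at infinity, over extension fields, or carry multiplicity).


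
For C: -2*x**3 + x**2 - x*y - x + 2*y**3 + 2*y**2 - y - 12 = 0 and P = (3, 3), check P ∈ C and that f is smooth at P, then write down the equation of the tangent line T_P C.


Tangent line at P: -52*x + 62*y - 30 = 0.

Step 1: f(3, 3) = 0, so P lies on C.
Step 2: partial derivatives
  f_x(x, y) = -6*x**2 + 2*x - y - 1, f_y(x, y) = -x + 6*y**2 + 4*y - 1.
  f_x(P) = -52, f_y(P) = 62 (gradient nonzero, so P is smooth).
Step 3: tangent line at P: -52·(x − 3) + 62·(y − 3) = 0.
Expanding: -52*x + 62*y - 30 = 0.


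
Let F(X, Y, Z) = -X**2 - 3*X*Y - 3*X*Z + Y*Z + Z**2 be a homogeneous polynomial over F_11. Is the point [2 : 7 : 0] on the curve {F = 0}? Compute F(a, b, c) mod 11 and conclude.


F(2,7,0) ≡ 9 (mod 11); P is NOT on the curve.

Evaluate F(2, 7, 0) term-by-term (mod 11).
  -X**2 ↦ -1·4·1·1 = -4
  -3*X*Y ↦ -3·2·7·1 = -42
  -3*X*Z ↦ -3·2·1·0 = 0
  Y*Z ↦ 1·1·7·0 = 0
  Z**2 ↦ 1·1·1·0 = 0
Sum: F(2, 7, 0) = (-4) + (-42) + (0) + (0) + (0) = -46.
Reducing mod 11: -46 ≡ 9 (mod 11).
Since F(a, b, c) ≡ 9 ≠ 0 (mod 11), P does NOT lie on the curve.


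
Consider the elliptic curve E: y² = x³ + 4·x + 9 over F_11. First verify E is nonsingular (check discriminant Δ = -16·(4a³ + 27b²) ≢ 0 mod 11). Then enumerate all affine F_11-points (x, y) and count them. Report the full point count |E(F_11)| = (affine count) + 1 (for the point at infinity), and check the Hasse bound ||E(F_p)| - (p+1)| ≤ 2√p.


Affine points = {(0, 3), (0, 8), (1, 5), (1, 6), (2, 5), (2, 6), (3, 2), (3, 9), (4, 1), (4, 10), (5, 0), (8, 5), (8, 6), (9, 2), (9, 9), (10, 2), (10, 9)}; affine count = 17; |E(F_11)| = 18.

Discriminant check: Δ ∝ 4a³ + 27b² = 4·4³ + 27·9² = 4·64 + 27·81 ≡ 1 (mod 11). Nonzero ⇒ E is nonsingular.
For each x ∈ F_11, compute rhs = x³ + 4·x + 9 mod 11, then count y ∈ F_11 with y² ≡ rhs.
  x = 0: rhs = 9, matching y values: 3, 8 (2 points).
  x = 1: rhs = 3, matching y values: 5, 6 (2 points).
  x = 2: rhs = 3, matching y values: 5, 6 (2 points).
  x = 3: rhs = 4, matching y values: 2, 9 (2 points).
  x = 4: rhs = 1, matching y values: 1, 10 (2 points).
  x = 5: rhs = 0, matching y values: 0 (1 points).
  x = 6: rhs = 7, matching y values: none (0 points).
  x = 7: rhs = 6, matching y values: none (0 points).
  x = 8: rhs = 3, matching y values: 5, 6 (2 points).
  x = 9: rhs = 4, matching y values: 2, 9 (2 points).
  x = 10: rhs = 4, matching y values: 2, 9 (2 points).
Total affine count: 17.
Full point count |E(F_11)| = 17 + 1 = 18.
Hasse bound: |18 − (11+1)| = |6| = 6 ≤ 2√11 ≈ 6.6332 ✓.


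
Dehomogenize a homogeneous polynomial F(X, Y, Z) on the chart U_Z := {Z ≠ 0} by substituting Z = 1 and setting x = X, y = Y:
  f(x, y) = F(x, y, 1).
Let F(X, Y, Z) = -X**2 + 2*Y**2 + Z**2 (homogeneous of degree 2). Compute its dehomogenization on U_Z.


f(x, y) = -x**2 + 2*y**2 + 1

On U_Z we set Z = 1. Each monomial c·X^i·Y^j·Z^k in F becomes c·x^i·y^j·1^k = c·x^i·y^j.
Substituting Z = 1: F(X, Y, 1) = -x**2 + 2*y**2 + 1.
Note: deg(f) ≤ deg(F) = 2; strict inequality happens when F is divisible by Z (lost terms).


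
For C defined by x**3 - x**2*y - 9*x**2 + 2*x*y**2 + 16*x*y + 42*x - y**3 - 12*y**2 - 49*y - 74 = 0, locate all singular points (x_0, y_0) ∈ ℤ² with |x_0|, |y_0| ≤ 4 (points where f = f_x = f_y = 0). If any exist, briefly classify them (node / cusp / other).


Singular points: {(2, -3)}; classification: cusp.

Compute partial derivatives:
  f_x = 3*x**2 - 2*x*y - 18*x + 2*y**2 + 16*y + 42.
  f_y = -x**2 + 4*x*y + 16*x - 3*y**2 - 24*y - 49.
Scan x_0 ∈ {−4, ..., 4}. For each x_0, f_y(x_0, y) is a polynomial in y; find its integer roots y ∈ {−4, ..., 4}, then test f_x and f at those candidates.
  x = -4: f_y(-4, y) = -3*y**2 - 40*y - 129; no integer root y with |y| ≤ 4.
  x = -3: f_y(-3, y) = -3*y**2 - 36*y - 106; no integer root y with |y| ≤ 4.
  x = -2: f_y(-2, y) = -3*y**2 - 32*y - 85; no integer root y with |y| ≤ 4.
  x = -1: f_y(-1, y) = -3*y**2 - 28*y - 66; no integer root y with |y| ≤ 4.
  x = 0: f_y(0, y) = -3*y**2 - 24*y - 49; no integer root y with |y| ≤ 4.
  x = 1: f_y(1, y) = -3*y**2 - 20*y - 34; no integer root y with |y| ≤ 4.
  x = 2: f_y(2, y) = -3*y**2 - 16*y - 21; vanishes at y ∈ {-3}. (2, -3): f_x = 0, f = 0 — SINGULAR.
  x = 3: f_y(3, y) = -3*y**2 - 12*y - 10; no integer root y with |y| ≤ 4.
  x = 4: f_y(4, y) = -3*y**2 - 8*y - 1; no integer root y with |y| ≤ 4.
Only singular point on the grid: (2, -3).
Classify: substitute x = 2 + u, y = -3 + v and expand: f = u**3 - u**2*v + 2*u*v**2 - v**3 + v**2.
No constant or linear terms (consistent with a singular point). Quadratic part: v**2. Cubic part: u**3 - u**2*v + 2*u*v**2 - v**3.
The quadratic part v**2 is a perfect square, so there is a single (double) tangent line v = 0, i.e. y = -3. Restricting the cubic part to that line (v = 0) leaves u**3 ≠ 0, so f is not divisible by v and the branch is v² ≈ -u**3 to lowest order — this is a cusp.
Classification: cusp.


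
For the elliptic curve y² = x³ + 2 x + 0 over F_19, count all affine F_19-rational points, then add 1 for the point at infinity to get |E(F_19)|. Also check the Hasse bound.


Affine points = {(0, 0), (6, 0), (9, 5), (9, 14), (11, 2), (11, 17), (12, 2), (12, 17), (13, 0), (14, 6), (14, 13), (15, 2), (15, 17), (16, 9), (16, 10), (17, 8), (17, 11), (18, 4), (18, 15)}; affine count = 19; |E(F_19)| = 20.

Discriminant check: Δ ∝ 4a³ + 27b² = 4·2³ + 27·0² = 4·8 + 27·0 ≡ 13 (mod 19). Nonzero ⇒ E is nonsingular.
For each x ∈ F_19, compute rhs = x³ + 2·x + 0 mod 19, then count y ∈ F_19 with y² ≡ rhs.
  x = 0: rhs = 0, matching y values: 0 (1 points).
  x = 1: rhs = 3, matching y values: none (0 points).
  x = 2: rhs = 12, matching y values: none (0 points).
  x = 3: rhs = 14, matching y values: none (0 points).
  x = 4: rhs = 15, matching y values: none (0 points).
  x = 5: rhs = 2, matching y values: none (0 points).
  x = 6: rhs = 0, matching y values: 0 (1 points).
  x = 7: rhs = 15, matching y values: none (0 points).
  x = 8: rhs = 15, matching y values: none (0 points).
  x = 9: rhs = 6, matching y values: 5, 14 (2 points).
  x = 10: rhs = 13, matching y values: none (0 points).
  x = 11: rhs = 4, matching y values: 2, 17 (2 points).
  x = 12: rhs = 4, matching y values: 2, 17 (2 points).
  x = 13: rhs = 0, matching y values: 0 (1 points).
  x = 14: rhs = 17, matching y values: 6, 13 (2 points).
  x = 15: rhs = 4, matching y values: 2, 17 (2 points).
  x = 16: rhs = 5, matching y values: 9, 10 (2 points).
  x = 17: rhs = 7, matching y values: 8, 11 (2 points).
  x = 18: rhs = 16, matching y values: 4, 15 (2 points).
Total affine count: 19.
Full point count |E(F_19)| = 19 + 1 = 20.
Hasse bound: |20 − (19+1)| = |0| = 0 ≤ 2√19 ≈ 8.7178 ✓.


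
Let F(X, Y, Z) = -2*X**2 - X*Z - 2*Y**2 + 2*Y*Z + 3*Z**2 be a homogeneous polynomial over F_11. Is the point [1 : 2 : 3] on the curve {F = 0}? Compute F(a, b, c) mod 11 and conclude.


F(1,2,3) ≡ 4 (mod 11); P is NOT on the curve.

Evaluate F(1, 2, 3) term-by-term (mod 11).
  -2*X**2 ↦ -2·1·1·1 = -2
  -X*Z ↦ -1·1·1·3 = -3
  -2*Y**2 ↦ -2·1·4·1 = -8
  2*Y*Z ↦ 2·1·2·3 = 12
  3*Z**2 ↦ 3·1·1·9 = 27
Sum: F(1, 2, 3) = (-2) + (-3) + (-8) + (12) + (27) = 26.
Reducing mod 11: 26 ≡ 4 (mod 11).
Since F(a, b, c) ≡ 4 ≠ 0 (mod 11), P does NOT lie on the curve.


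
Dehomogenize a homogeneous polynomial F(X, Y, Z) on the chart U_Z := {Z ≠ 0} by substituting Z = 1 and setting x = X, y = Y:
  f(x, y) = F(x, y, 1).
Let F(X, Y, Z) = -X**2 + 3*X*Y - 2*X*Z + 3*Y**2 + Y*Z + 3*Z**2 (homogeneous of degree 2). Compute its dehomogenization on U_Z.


f(x, y) = -x**2 + 3*x*y - 2*x + 3*y**2 + y + 3

On U_Z we set Z = 1. Each monomial c·X^i·Y^j·Z^k in F becomes c·x^i·y^j·1^k = c·x^i·y^j.
Substituting Z = 1: F(X, Y, 1) = -x**2 + 3*x*y - 2*x + 3*y**2 + y + 3.
Note: deg(f) ≤ deg(F) = 2; strict inequality happens when F is divisible by Z (lost terms).


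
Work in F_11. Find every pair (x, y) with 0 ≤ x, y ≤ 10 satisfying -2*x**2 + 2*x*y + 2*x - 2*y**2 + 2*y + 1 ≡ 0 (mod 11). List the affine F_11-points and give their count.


Affine F_11-points: {(0, 3), (0, 9), (2, 4), (2, 10), (3, 0), (3, 4), (4, 2), (4, 3), (9, 0), (9, 10), (10, 2), (10, 9)}; count = 12.

For each of the 121 pairs (x, y) ∈ F_11², evaluate f(x, y) mod 11. Record the zeros.
  x = 0: [0↦1, 1↦1, 2↦8, 3↦0, 4↦10, 5↦5, 6↦7, 7↦5, 8↦10, 9↦0, 10↦8]  zeros at y ∈ {3, 9}
  x = 1: [0↦1, 1↦3, 2↦1, 3↦6, 4↦7, 5↦4, 6↦8, 7↦8, 8↦4, 9↦7, 10↦6]  zeros at y ∈ ∅
  x = 2: [0↦8, 1↦1, 2↦1, 3↦8, 4↦0, 5↦10, 6↦5, 7↦7, 8↦5, 9↦10, 10↦0]  zeros at y ∈ {4, 10}
  x = 3: [0↦0, 1↦6, 2↦8, 3↦6, 4↦0, 5↦1, 6↦9, 7↦2, 8↦2, 9↦9, 10↦1]  zeros at y ∈ {0, 4}
  x = 4: [0↦10, 1↦7, 2↦0, 3↦0, 4↦7, 5↦10, 6↦9, 7↦4, 8↦6, 9↦4, 10↦9]  zeros at y ∈ {2, 3}
  x = 5: [0↦5, 1↦4, 2↦10, 3↦1, 4↦10, 5↦4, 6↦5, 7↦2, 8↦6, 9↦6, 10↦2]  zeros at y ∈ ∅
  x = 6: [0↦7, 1↦8, 2↦5, 3↦9, 4↦9, 5↦5, 6↦8, 7↦7, 8↦2, 9↦4, 10↦2]  zeros at y ∈ ∅
  x = 7: [0↦5, 1↦8, 2↦7, 3↦2, 4↦4, 5↦2, 6↦7, 7↦8, 8↦5, 9↦9, 10↦9]  zeros at y ∈ ∅
  x = 8: [0↦10, 1↦4, 2↦5, 3↦2, 4↦6, 5↦6, 6↦2, 7↦5, 8↦4, 9↦10, 10↦1]  zeros at y ∈ ∅
  x = 9: [0↦0, 1↦7, 2↦10, 3↦9, 4↦4, 5↦6, 6↦4, 7↦9, 8↦10, 9↦7, 10↦0]  zeros at y ∈ {0, 10}
  x = 10: [0↦8, 1↦6, 2↦0, 3↦1, 4↦9, 5↦2, 6↦2, 7↦9, 8↦1, 9↦0, 10↦6]  zeros at y ∈ {2, 9}
Collecting zeros: affine points = {(0, 3), (0, 9), (2, 4), (2, 10), (3, 0), (3, 4), (4, 2), (4, 3), (9, 0), (9, 10), (10, 2), (10, 9)}.
Total count |C(F_11)_aff| = 12.


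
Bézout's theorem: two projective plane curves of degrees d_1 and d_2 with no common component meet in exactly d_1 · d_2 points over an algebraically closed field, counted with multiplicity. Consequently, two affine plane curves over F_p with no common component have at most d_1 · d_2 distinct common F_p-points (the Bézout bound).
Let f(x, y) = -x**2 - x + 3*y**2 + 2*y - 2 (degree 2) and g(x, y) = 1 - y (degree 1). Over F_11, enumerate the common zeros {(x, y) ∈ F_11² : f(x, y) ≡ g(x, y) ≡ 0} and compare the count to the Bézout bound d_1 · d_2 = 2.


Common zeros: ∅; count = 0; Bézout bound = 2.

deg(f) = 2, deg(g) = 1, so Bézout bound = 2.
Scan x ∈ F_11. For each x, list the y ∈ F_11 with f(x, y) ≡ 0 and those with g(x, y) ≡ 0 (mod 11); the common zeros in that column are the intersection.
  x = 0: f ≡ 0 at y ∈ ∅; g ≡ 0 at y ∈ {1}; common: ∅.
  x = 1: f ≡ 0 at y ∈ ∅; g ≡ 0 at y ∈ {1}; common: ∅.
  x = 2: f ≡ 0 at y ∈ {5, 9}; g ≡ 0 at y ∈ {1}; common: ∅.
  x = 3: f ≡ 0 at y ∈ ∅; g ≡ 0 at y ∈ {1}; common: ∅.
  x = 4: f ≡ 0 at y ∈ {0, 3}; g ≡ 0 at y ∈ {1}; common: ∅.
  x = 5: f ≡ 0 at y ∈ {6, 8}; g ≡ 0 at y ∈ {1}; common: ∅.
  x = 6: f ≡ 0 at y ∈ {0, 3}; g ≡ 0 at y ∈ {1}; common: ∅.
  x = 7: f ≡ 0 at y ∈ ∅; g ≡ 0 at y ∈ {1}; common: ∅.
  x = 8: f ≡ 0 at y ∈ {5, 9}; g ≡ 0 at y ∈ {1}; common: ∅.
  x = 9: f ≡ 0 at y ∈ ∅; g ≡ 0 at y ∈ {1}; common: ∅.
  x = 10: f ≡ 0 at y ∈ ∅; g ≡ 0 at y ∈ {1}; common: ∅.
Collecting: common zeros = ∅, so the count is 0.
Comparison with the Bézout bound: 0 ≤ 2 = deg(f)·deg(g), as expected for curves with no common component (the affine F_11-count falls short of the bound because intersections may lie at infinity, over extension fields, or carry multiplicity).


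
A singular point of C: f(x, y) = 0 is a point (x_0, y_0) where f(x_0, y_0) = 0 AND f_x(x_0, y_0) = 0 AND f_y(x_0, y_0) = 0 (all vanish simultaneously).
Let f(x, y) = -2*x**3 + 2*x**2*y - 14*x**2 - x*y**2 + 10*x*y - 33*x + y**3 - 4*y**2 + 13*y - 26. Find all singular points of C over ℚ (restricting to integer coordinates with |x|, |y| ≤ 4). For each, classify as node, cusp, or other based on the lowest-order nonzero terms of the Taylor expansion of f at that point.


Singular points: {(-2, 1)}; classification: cusp.

Compute partial derivatives:
  f_x = -6*x**2 + 4*x*y - 28*x - y**2 + 10*y - 33.
  f_y = 2*x**2 - 2*x*y + 10*x + 3*y**2 - 8*y + 13.
Scan x_0 ∈ {−4, ..., 4}. For each x_0, f_y(x_0, y) is a polynomial in y; find its integer roots y ∈ {−4, ..., 4}, then test f_x and f at those candidates.
  x = -4: f_y(-4, y) = 3*y**2 + 5; no integer root y with |y| ≤ 4.
  x = -3: f_y(-3, y) = 3*y**2 - 2*y + 1; no integer root y with |y| ≤ 4.
  x = -2: f_y(-2, y) = 3*y**2 - 4*y + 1; vanishes at y ∈ {1}. (-2, 1): f_x = 0, f = 0 — SINGULAR.
  x = -1: f_y(-1, y) = 3*y**2 - 6*y + 5; no integer root y with |y| ≤ 4.
  x = 0: f_y(0, y) = 3*y**2 - 8*y + 13; no integer root y with |y| ≤ 4.
  x = 1: f_y(1, y) = 3*y**2 - 10*y + 25; no integer root y with |y| ≤ 4.
  x = 2: f_y(2, y) = 3*y**2 - 12*y + 41; no integer root y with |y| ≤ 4.
  x = 3: f_y(3, y) = 3*y**2 - 14*y + 61; no integer root y with |y| ≤ 4.
  x = 4: f_y(4, y) = 3*y**2 - 16*y + 85; no integer root y with |y| ≤ 4.
Only singular point on the grid: (-2, 1).
Classify: substitute x = -2 + u, y = 1 + v and expand: f = -2*u**3 + 2*u**2*v - u*v**2 + v**3 + v**2.
No constant or linear terms (consistent with a singular point). Quadratic part: v**2. Cubic part: -2*u**3 + 2*u**2*v - u*v**2 + v**3.
The quadratic part v**2 is a perfect square, so there is a single (double) tangent line v = 0, i.e. y = 1. Restricting the cubic part to that line (v = 0) leaves -2*u**3 ≠ 0, so f is not divisible by v and the branch is v² ≈ 2*u**3 to lowest order — this is a cusp.
Classification: cusp.


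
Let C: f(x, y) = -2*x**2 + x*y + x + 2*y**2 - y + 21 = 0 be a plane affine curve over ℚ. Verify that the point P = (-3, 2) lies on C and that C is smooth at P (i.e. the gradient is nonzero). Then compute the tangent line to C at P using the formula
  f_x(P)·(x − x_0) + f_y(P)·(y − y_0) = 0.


Tangent line at P: 15*x + 4*y + 37 = 0.

Step 1: f(-3, 2) = 0, so P lies on C.
Step 2: partial derivatives
  f_x(x, y) = -4*x + y + 1, f_y(x, y) = x + 4*y - 1.
  f_x(P) = 15, f_y(P) = 4 (gradient nonzero, so P is smooth).
Step 3: tangent line at P: 15·(x − -3) + 4·(y − 2) = 0.
Expanding: 15*x + 4*y + 37 = 0.


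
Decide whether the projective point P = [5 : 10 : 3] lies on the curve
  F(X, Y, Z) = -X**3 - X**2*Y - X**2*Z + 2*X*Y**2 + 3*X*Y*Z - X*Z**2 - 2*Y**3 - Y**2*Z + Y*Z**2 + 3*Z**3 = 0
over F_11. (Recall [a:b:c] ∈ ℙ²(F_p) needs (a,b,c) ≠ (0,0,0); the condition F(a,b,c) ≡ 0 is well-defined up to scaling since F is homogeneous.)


F(5,10,3) ≡ 3 (mod 11); P is NOT on the curve.

Evaluate F(5, 10, 3) term-by-term (mod 11).
  -X**3 ↦ -1·125·1·1 = -125
  -X**2*Y ↦ -1·25·10·1 = -250
  -X**2*Z ↦ -1·25·1·3 = -75
  2*X*Y**2 ↦ 2·5·100·1 = 1000
  3*X*Y*Z ↦ 3·5·10·3 = 450
  -X*Z**2 ↦ -1·5·1·9 = -45
  -2*Y**3 ↦ -2·1·1000·1 = -2000
  -Y**2*Z ↦ -1·1·100·3 = -300
  Y*Z**2 ↦ 1·1·10·9 = 90
  3*Z**3 ↦ 3·1·1·27 = 81
Sum: F(5, 10, 3) = (-125) + (-250) + (-75) + (1000) + (450) + (-45) + (-2000) + (-300) + (90) + (81) = -1174.
Reducing mod 11: -1174 ≡ 3 (mod 11).
Since F(a, b, c) ≡ 3 ≠ 0 (mod 11), P does NOT lie on the curve.


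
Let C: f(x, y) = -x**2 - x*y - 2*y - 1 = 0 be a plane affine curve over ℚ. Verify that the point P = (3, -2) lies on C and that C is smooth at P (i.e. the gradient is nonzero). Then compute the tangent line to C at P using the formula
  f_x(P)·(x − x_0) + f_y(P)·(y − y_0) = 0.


Tangent line at P: -4*x - 5*y + 2 = 0.

Step 1: f(3, -2) = 0, so P lies on C.
Step 2: partial derivatives
  f_x(x, y) = -2*x - y, f_y(x, y) = -x - 2.
  f_x(P) = -4, f_y(P) = -5 (gradient nonzero, so P is smooth).
Step 3: tangent line at P: -4·(x − 3) + -5·(y − -2) = 0.
Expanding: -4*x - 5*y + 2 = 0.


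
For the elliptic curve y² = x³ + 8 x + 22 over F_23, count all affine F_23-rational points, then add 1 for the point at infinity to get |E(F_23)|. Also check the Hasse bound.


Affine points = {(1, 10), (1, 13), (2, 0), (3, 2), (3, 21), (4, 7), (4, 16), (5, 7), (5, 16), (8, 0), (9, 8), (9, 15), (12, 11), (12, 12), (13, 0), (14, 7), (14, 16), (18, 8), (18, 15), (19, 8), (19, 15), (22, 6), (22, 17)}; affine count = 23; |E(F_23)| = 24.

Discriminant check: Δ ∝ 4a³ + 27b² = 4·8³ + 27·22² = 4·512 + 27·484 ≡ 5 (mod 23). Nonzero ⇒ E is nonsingular.
For each x ∈ F_23, compute rhs = x³ + 8·x + 22 mod 23, then count y ∈ F_23 with y² ≡ rhs.
  x = 0: rhs = 22, matching y values: none (0 points).
  x = 1: rhs = 8, matching y values: 10, 13 (2 points).
  x = 2: rhs = 0, matching y values: 0 (1 points).
  x = 3: rhs = 4, matching y values: 2, 21 (2 points).
  x = 4: rhs = 3, matching y values: 7, 16 (2 points).
  x = 5: rhs = 3, matching y values: 7, 16 (2 points).
  x = 6: rhs = 10, matching y values: none (0 points).
  x = 7: rhs = 7, matching y values: none (0 points).
  x = 8: rhs = 0, matching y values: 0 (1 points).
  x = 9: rhs = 18, matching y values: 8, 15 (2 points).
  x = 10: rhs = 21, matching y values: none (0 points).
  x = 11: rhs = 15, matching y values: none (0 points).
  x = 12: rhs = 6, matching y values: 11, 12 (2 points).
  x = 13: rhs = 0, matching y values: 0 (1 points).
  x = 14: rhs = 3, matching y values: 7, 16 (2 points).
  x = 15: rhs = 21, matching y values: none (0 points).
  x = 16: rhs = 14, matching y values: none (0 points).
  x = 17: rhs = 11, matching y values: none (0 points).
  x = 18: rhs = 18, matching y values: 8, 15 (2 points).
  x = 19: rhs = 18, matching y values: 8, 15 (2 points).
  x = 20: rhs = 17, matching y values: none (0 points).
  x = 21: rhs = 21, matching y values: none (0 points).
  x = 22: rhs = 13, matching y values: 6, 17 (2 points).
Total affine count: 23.
Full point count |E(F_23)| = 23 + 1 = 24.
Hasse bound: |24 − (23+1)| = |0| = 0 ≤ 2√23 ≈ 9.5917 ✓.
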